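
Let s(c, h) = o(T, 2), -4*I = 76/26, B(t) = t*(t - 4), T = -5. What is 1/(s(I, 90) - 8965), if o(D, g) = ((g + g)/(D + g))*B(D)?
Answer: -1/9025 ≈ -0.00011080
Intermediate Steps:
B(t) = t*(-4 + t)
I = -19/26 ≈ -0.73077
o(D, g) = 2*D*g*(-4 + D)/(D + g) (o(D, g) = ((g + g)/(D + g))*(D*(-4 + D)) = ((2*g)/(D + g))*(D*(-4 + D)) = (2*g/(D + g))*(D*(-4 + D)) = 2*D*g*(-4 + D)/(D + g))
s(c, h) = -60 (s(c, h) = 2*(-5)*2*(-4 - 5)/(-5 + 2) = 2*(-5)*2*(-9)/(-3) = 2*(-5)*2*(-⅓)*(-9) = -60)
1/(s(I, 90) - 8965) = 1/(-60 - 8965) = 1/(-9025) = -1/9025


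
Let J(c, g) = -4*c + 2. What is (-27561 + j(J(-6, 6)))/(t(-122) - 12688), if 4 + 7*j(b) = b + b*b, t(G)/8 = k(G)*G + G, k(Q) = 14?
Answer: 192229/191296 ≈ 1.0049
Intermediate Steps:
J(c, g) = 2 - 4*c
t(G) = 120*G (t(G) = 8*(14*G + G) = 8*(15*G) = 120*G)
j(b) = -4/7 + b/7 + b**2/7 (j(b) = -4/7 + (b + b*b)/7 = -4/7 + (b + b**2)/7 = -4/7 + (b/7 + b**2/7) = -4/7 + b/7 + b**2/7)
(-27561 + j(J(-6, 6)))/(t(-122) - 12688) = (-27561 + (-4/7 + (2 - 4*(-6))/7 + (2 - 4*(-6))**2/7))/(120*(-122) - 12688) = (-27561 + (-4/7 + (2 + 24)/7 + (2 + 24)**2/7))/(-14640 - 12688) = (-27561 + (-4/7 + (1/7)*26 + (1/7)*26**2))/(-27328) = (-27561 + (-4/7 + 26/7 + (1/7)*676))*(-1/27328) = (-27561 + (-4/7 + 26/7 + 676/7))*(-1/27328) = (-27561 + 698/7)*(-1/27328) = -192229/7*(-1/27328) = 192229/191296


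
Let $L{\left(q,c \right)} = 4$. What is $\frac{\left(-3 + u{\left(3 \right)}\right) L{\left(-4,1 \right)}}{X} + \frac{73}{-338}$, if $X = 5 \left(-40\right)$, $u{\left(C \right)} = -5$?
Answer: $- \frac{473}{8450} \approx -0.055976$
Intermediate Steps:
$X = -200$
$\frac{\left(-3 + u{\left(3 \right)}\right) L{\left(-4,1 \right)}}{X} + \frac{73}{-338} = \frac{\left(-3 - 5\right) 4}{-200} + \frac{73}{-338} = \left(-8\right) 4 \left(- \frac{1}{200}\right) + 73 \left(- \frac{1}{338}\right) = \left(-32\right) \left(- \frac{1}{200}\right) - \frac{73}{338} = \frac{4}{25} - \frac{73}{338} = - \frac{473}{8450}$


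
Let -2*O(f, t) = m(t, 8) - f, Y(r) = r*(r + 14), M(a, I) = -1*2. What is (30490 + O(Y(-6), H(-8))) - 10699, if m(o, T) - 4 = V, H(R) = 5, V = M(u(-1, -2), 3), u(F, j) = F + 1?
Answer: 19766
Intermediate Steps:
u(F, j) = 1 + F
M(a, I) = -2
V = -2
m(o, T) = 2 (m(o, T) = 4 - 2 = 2)
Y(r) = r*(14 + r)
O(f, t) = -1 + f/2 (O(f, t) = -(2 - f)/2 = -1 + f/2)
(30490 + O(Y(-6), H(-8))) - 10699 = (30490 + (-1 + (-6*(14 - 6))/2)) - 10699 = (30490 + (-1 + (-6*8)/2)) - 10699 = (30490 + (-1 + (½)*(-48))) - 10699 = (30490 + (-1 - 24)) - 10699 = (30490 - 25) - 10699 = 30465 - 10699 = 19766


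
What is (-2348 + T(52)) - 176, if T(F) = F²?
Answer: 180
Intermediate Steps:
(-2348 + T(52)) - 176 = (-2348 + 52²) - 176 = (-2348 + 2704) - 176 = 356 - 176 = 180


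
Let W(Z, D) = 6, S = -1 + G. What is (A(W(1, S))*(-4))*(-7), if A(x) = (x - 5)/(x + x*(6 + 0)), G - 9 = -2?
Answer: ⅔ ≈ 0.66667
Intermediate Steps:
G = 7 (G = 9 - 2 = 7)
S = 6 (S = -1 + 7 = 6)
A(x) = (-5 + x)/(7*x) (A(x) = (-5 + x)/(x + x*6) = (-5 + x)/(x + 6*x) = (-5 + x)/((7*x)) = (-5 + x)*(1/(7*x)) = (-5 + x)/(7*x))
(A(W(1, S))*(-4))*(-7) = (((⅐)*(-5 + 6)/6)*(-4))*(-7) = (((⅐)*(⅙)*1)*(-4))*(-7) = ((1/42)*(-4))*(-7) = -2/21*(-7) = ⅔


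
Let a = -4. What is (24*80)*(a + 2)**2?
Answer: 7680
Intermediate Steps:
(24*80)*(a + 2)**2 = (24*80)*(-4 + 2)**2 = 1920*(-2)**2 = 1920*4 = 7680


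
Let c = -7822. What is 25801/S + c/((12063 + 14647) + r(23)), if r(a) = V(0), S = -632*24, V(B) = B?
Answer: -403894403/202568640 ≈ -1.9939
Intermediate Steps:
S = -15168
r(a) = 0
25801/S + c/((12063 + 14647) + r(23)) = 25801/(-15168) - 7822/((12063 + 14647) + 0) = 25801*(-1/15168) - 7822/(26710 + 0) = -25801/15168 - 7822/26710 = -25801/15168 - 7822*1/26710 = -25801/15168 - 3911/13355 = -403894403/202568640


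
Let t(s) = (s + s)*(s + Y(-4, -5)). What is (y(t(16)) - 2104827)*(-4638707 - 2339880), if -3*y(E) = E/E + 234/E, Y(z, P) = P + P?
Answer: 1410117456066781/96 ≈ 1.4689e+13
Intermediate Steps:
Y(z, P) = 2*P
t(s) = 2*s*(-10 + s) (t(s) = (s + s)*(s + 2*(-5)) = (2*s)*(s - 10) = (2*s)*(-10 + s) = 2*s*(-10 + s))
y(E) = -⅓ - 78/E (y(E) = -(E/E + 234/E)/3 = -(1 + 234/E)/3 = -⅓ - 78/E)
(y(t(16)) - 2104827)*(-4638707 - 2339880) = ((-234 - 2*16*(-10 + 16))/(3*((2*16*(-10 + 16)))) - 2104827)*(-4638707 - 2339880) = ((-234 - 2*16*6)/(3*((2*16*6))) - 2104827)*(-6978587) = ((⅓)*(-234 - 1*192)/192 - 2104827)*(-6978587) = ((⅓)*(1/192)*(-234 - 192) - 2104827)*(-6978587) = ((⅓)*(1/192)*(-426) - 2104827)*(-6978587) = (-71/96 - 2104827)*(-6978587) = -202063463/96*(-6978587) = 1410117456066781/96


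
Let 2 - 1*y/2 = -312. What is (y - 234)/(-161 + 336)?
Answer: 394/175 ≈ 2.2514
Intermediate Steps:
y = 628 (y = 4 - 2*(-312) = 4 + 624 = 628)
(y - 234)/(-161 + 336) = (628 - 234)/(-161 + 336) = 394/175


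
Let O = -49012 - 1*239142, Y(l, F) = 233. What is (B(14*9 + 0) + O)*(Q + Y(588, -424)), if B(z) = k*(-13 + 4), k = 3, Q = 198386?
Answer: -57238222039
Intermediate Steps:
O = -288154 (O = -49012 - 239142 = -288154)
B(z) = -27 (B(z) = 3*(-13 + 4) = 3*(-9) = -27)
(B(14*9 + 0) + O)*(Q + Y(588, -424)) = (-27 - 288154)*(198386 + 233) = -288181*198619 = -57238222039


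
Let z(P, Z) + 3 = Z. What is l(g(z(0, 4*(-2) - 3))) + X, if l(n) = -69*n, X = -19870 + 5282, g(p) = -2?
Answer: -14450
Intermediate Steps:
z(P, Z) = -3 + Z
X = -14588
l(g(z(0, 4*(-2) - 3))) + X = -69*(-2) - 14588 = 138 - 14588 = -14450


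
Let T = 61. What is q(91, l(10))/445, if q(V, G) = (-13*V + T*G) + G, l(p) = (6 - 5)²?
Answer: -1121/445 ≈ -2.5191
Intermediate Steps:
l(p) = 1 (l(p) = 1² = 1)
q(V, G) = -13*V + 62*G (q(V, G) = (-13*V + 61*G) + G = -13*V + 62*G)
q(91, l(10))/445 = (-13*91 + 62*1)/445 = (-1183 + 62)*(1/445) = -1121*1/445 = -1121/445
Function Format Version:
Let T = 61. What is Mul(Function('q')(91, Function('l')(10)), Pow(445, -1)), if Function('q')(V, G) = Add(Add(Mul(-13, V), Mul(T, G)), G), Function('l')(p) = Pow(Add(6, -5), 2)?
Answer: Rational(-1121, 445) ≈ -2.5191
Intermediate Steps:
Function('l')(p) = 1 (Function('l')(p) = Pow(1, 2) = 1)
Function('q')(V, G) = Add(Mul(-13, V), Mul(62, G)) (Function('q')(V, G) = Add(Add(Mul(-13, V), Mul(61, G)), G) = Add(Mul(-13, V), Mul(62, G)))
Mul(Function('q')(91, Function('l')(10)), Pow(445, -1)) = Mul(Add(Mul(-13, 91), Mul(62, 1)), Pow(445, -1)) = Mul(Add(-1183, 62), Rational(1, 445)) = Mul(-1121, Rational(1, 445)) = Rational(-1121, 445)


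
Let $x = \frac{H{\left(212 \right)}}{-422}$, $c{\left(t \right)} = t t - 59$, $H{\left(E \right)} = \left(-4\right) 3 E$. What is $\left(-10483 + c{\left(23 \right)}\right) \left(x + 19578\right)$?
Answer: $- \frac{41376018990}{211} \approx -1.9609 \cdot 10^{8}$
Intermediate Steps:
$H{\left(E \right)} = - 12 E$
$c{\left(t \right)} = -59 + t^{2}$ ($c{\left(t \right)} = t^{2} - 59 = -59 + t^{2}$)
$x = \frac{1272}{211}$ ($x = \frac{\left(-12\right) 212}{-422} = \left(-2544\right) \left(- \frac{1}{422}\right) = \frac{1272}{211} \approx 6.0284$)
$\left(-10483 + c{\left(23 \right)}\right) \left(x + 19578\right) = \left(-10483 - \left(59 - 23^{2}\right)\right) \left(\frac{1272}{211} + 19578\right) = \left(-10483 + \left(-59 + 529\right)\right) \frac{4132230}{211} = \left(-10483 + 470\right) \frac{4132230}{211} = \left(-10013\right) \frac{4132230}{211} = - \frac{41376018990}{211}$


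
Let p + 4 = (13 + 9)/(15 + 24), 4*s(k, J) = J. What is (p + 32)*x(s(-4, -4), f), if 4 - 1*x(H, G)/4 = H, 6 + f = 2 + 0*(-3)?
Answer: 22280/39 ≈ 571.28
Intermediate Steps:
f = -4 (f = -6 + (2 + 0*(-3)) = -6 + (2 + 0) = -6 + 2 = -4)
s(k, J) = J/4
x(H, G) = 16 - 4*H
p = -134/39 (p = -4 + (13 + 9)/(15 + 24) = -4 + 22/39 = -134/39 ≈ -3.4359)
(p + 32)*x(s(-4, -4), f) = (-134/39 + 32)*(16 - (-4)) = 1114*(16 - 4*(-1))/39 = 1114*(16 + 4)/39 = (1114/39)*20 = 22280/39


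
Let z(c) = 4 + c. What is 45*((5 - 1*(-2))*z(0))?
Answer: 1260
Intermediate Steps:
45*((5 - 1*(-2))*z(0)) = 45*((5 - 1*(-2))*(4 + 0)) = 45*((5 + 2)*4) = 45*(7*4) = 45*28 = 1260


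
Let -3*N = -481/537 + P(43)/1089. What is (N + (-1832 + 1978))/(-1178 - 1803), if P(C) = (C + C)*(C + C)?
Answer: -84230497/1743267933 ≈ -0.048318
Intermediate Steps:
P(C) = 4*C**2 (P(C) = (2*C)*(2*C) = 4*C**2)
N = -1149281/584793 (N = -(-481/537 + (4*43**2)/1089)/3 = -(-481*1/537 + (4*1849)*(1/1089))/3 = -(-481/537 + 7396*(1/1089))/3 = -(-481/537 + 7396/1089)/3 = -1/3*1149281/194931 = -1149281/584793 ≈ -1.9653)
(N + (-1832 + 1978))/(-1178 - 1803) = (-1149281/584793 + (-1832 + 1978))/(-1178 - 1803) = (-1149281/584793 + 146)/(-2981) = (84230497/584793)*(-1/2981) = -84230497/1743267933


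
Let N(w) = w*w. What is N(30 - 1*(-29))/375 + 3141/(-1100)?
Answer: 106049/16500 ≈ 6.4272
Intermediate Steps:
N(w) = w²
N(30 - 1*(-29))/375 + 3141/(-1100) = (30 - 1*(-29))²/375 + 3141/(-1100) = (30 + 29)²*(1/375) + 3141*(-1/1100) = 59²*(1/375) - 3141/1100 = 3481*(1/375) - 3141/1100 = 3481/375 - 3141/1100 = 106049/16500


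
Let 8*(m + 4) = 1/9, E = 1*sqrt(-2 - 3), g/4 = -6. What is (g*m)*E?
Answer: 287*I*sqrt(5)/3 ≈ 213.92*I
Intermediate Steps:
g = -24 (g = 4*(-6) = -24)
E = I*sqrt(5) (E = 1*sqrt(-5) = 1*(I*sqrt(5)) = I*sqrt(5) ≈ 2.2361*I)
m = -287/72 (m = -4 + (1/8)/9 = -4 + (1/8)*(1/9) = -4 + 1/72 = -287/72 ≈ -3.9861)
(g*m)*E = (-24*(-287/72))*(I*sqrt(5)) = 287*(I*sqrt(5))/3 = 287*I*sqrt(5)/3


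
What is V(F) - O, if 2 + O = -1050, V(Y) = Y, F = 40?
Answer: 1092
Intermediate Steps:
O = -1052 (O = -2 - 1050 = -1052)
V(F) - O = 40 - 1*(-1052) = 40 + 1052 = 1092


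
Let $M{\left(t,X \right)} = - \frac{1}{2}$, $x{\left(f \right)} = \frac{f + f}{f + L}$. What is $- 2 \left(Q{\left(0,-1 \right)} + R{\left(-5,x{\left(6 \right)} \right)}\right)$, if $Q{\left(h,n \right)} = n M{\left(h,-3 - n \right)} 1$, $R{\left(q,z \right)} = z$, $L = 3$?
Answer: $- \frac{11}{3} \approx -3.6667$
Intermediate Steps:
$x{\left(f \right)} = \frac{2 f}{3 + f}$ ($x{\left(f \right)} = \frac{f + f}{f + 3} = \frac{2 f}{3 + f}$)
$M{\left(t,X \right)} = - \frac{1}{2}$ ($M{\left(t,X \right)} = \left(-1\right) \frac{1}{2} = - \frac{1}{2}$)
$Q{\left(h,n \right)} = - \frac{n}{2}$ ($Q{\left(h,n \right)} = n \left(- \frac{1}{2}\right) 1 = - \frac{n}{2} \cdot 1 = - \frac{n}{2}$)
$- 2 \left(Q{\left(0,-1 \right)} + R{\left(-5,x{\left(6 \right)} \right)}\right) = - 2 \left(\left(- \frac{1}{2}\right) \left(-1\right) + 2 \cdot 6 \frac{1}{3 + 6}\right) = - 2 \left(\frac{1}{2} + 2 \cdot 6 \cdot \frac{1}{9}\right) = - 2 \left(\frac{1}{2} + \frac{4}{3}\right) = \left(-2\right) \frac{11}{6} = - \frac{11}{3}$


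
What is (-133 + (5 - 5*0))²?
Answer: 16384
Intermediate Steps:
(-133 + (5 - 5*0))² = (-133 + (5 + 0))² = (-133 + 5)² = (-128)² = 16384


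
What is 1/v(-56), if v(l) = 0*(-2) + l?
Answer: -1/56 ≈ -0.017857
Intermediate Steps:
v(l) = l (v(l) = 0 + l = l)
1/v(-56) = 1/(-56) = -1/56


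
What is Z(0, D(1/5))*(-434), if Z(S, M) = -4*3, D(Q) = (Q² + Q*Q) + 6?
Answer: 5208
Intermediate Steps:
D(Q) = 6 + 2*Q² (D(Q) = (Q² + Q²) + 6 = 2*Q² + 6 = 6 + 2*Q²)
Z(S, M) = -12 (Z(S, M) = -1*12 = -12)
Z(0, D(1/5))*(-434) = -12*(-434) = 5208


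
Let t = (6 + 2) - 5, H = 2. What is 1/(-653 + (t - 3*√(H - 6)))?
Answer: -325/211268 + 3*I/211268 ≈ -0.0015383 + 1.42e-5*I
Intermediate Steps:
t = 3 (t = 8 - 5 = 3)
1/(-653 + (t - 3*√(H - 6))) = 1/(-653 + (3 - 3*√(2 - 6))) = 1/(-653 + (3 - 6*I)) = 1/(-650 - 6*I) = (-650 + 6*I)/422536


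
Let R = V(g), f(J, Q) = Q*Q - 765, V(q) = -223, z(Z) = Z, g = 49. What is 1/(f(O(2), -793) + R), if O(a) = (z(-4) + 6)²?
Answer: 1/627861 ≈ 1.5927e-6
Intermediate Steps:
O(a) = 4 (O(a) = (-4 + 6)² = 2² = 4)
f(J, Q) = -765 + Q² (f(J, Q) = Q² - 765 = -765 + Q²)
R = -223
1/(f(O(2), -793) + R) = 1/((-765 + (-793)²) - 223) = 1/((-765 + 628849) - 223) = 1/(628084 - 223) = 1/627861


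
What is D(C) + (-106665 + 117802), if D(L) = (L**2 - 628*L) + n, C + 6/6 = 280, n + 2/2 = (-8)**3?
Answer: -86747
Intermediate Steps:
n = -513 (n = -1 + (-8)**3 = -1 - 512 = -513)
C = 279 (C = -1 + 280 = 279)
D(L) = -513 + L**2 - 628*L (D(L) = (L**2 - 628*L) - 513 = -513 + L**2 - 628*L)
D(C) + (-106665 + 117802) = (-513 + 279**2 - 628*279) + (-106665 + 117802) = (-513 + 77841 - 175212) + 11137 = -97884 + 11137 = -86747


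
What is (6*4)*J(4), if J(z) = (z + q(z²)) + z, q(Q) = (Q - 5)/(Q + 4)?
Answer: 1026/5 ≈ 205.20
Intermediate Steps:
q(Q) = (-5 + Q)/(4 + Q)
J(z) = 2*z + (-5 + z²)/(4 + z²) (J(z) = (z + (-5 + z²)/(4 + z²)) + z = 2*z + (-5 + z²)/(4 + z²))
(6*4)*J(4) = (6*4)*((-5 + 4² + 2*4*(4 + 4²))/(4 + 4²)) = 24*((-5 + 16 + 2*4*(4 + 16))/(4 + 16)) = 24*((-5 + 16 + 2*4*20)/20) = 24*((-5 + 16 + 160)/20) = 24*((1/20)*171) = 24*(171/20) = 1026/5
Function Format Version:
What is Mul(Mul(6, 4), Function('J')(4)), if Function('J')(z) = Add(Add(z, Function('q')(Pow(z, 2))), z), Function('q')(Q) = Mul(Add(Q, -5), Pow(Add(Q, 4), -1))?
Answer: Rational(1026, 5) ≈ 205.20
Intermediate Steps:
Function('q')(Q) = Mul(Pow(Add(4, Q), -1), Add(-5, Q)) (Function('q')(Q) = Mul(Add(-5, Q), Pow(Add(4, Q), -1)) = Mul(Pow(Add(4, Q), -1), Add(-5, Q)))
Function('J')(z) = Add(Mul(2, z), Mul(Pow(Add(4, Pow(z, 2)), -1), Add(-5, Pow(z, 2)))) (Function('J')(z) = Add(Add(z, Mul(Pow(Add(4, Pow(z, 2)), -1), Add(-5, Pow(z, 2)))), z) = Add(Mul(2, z), Mul(Pow(Add(4, Pow(z, 2)), -1), Add(-5, Pow(z, 2)))))
Mul(Mul(6, 4), Function('J')(4)) = Mul(Mul(6, 4), Mul(Pow(Add(4, Pow(4, 2)), -1), Add(-5, Pow(4, 2), Mul(2, 4, Add(4, Pow(4, 2)))))) = Mul(24, Mul(Pow(Add(4, 16), -1), Add(-5, 16, Mul(2, 4, Add(4, 16))))) = Mul(24, Mul(Pow(20, -1), Add(-5, 16, Mul(2, 4, 20)))) = Mul(24, Mul(Rational(1, 20), Add(-5, 16, 160))) = Mul(24, Mul(Rational(1, 20), 171)) = Mul(24, Rational(171, 20)) = Rational(1026, 5)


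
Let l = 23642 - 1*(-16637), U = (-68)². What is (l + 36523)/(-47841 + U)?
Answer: -76802/43217 ≈ -1.7771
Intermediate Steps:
U = 4624
l = 40279 (l = 23642 + 16637 = 40279)
(l + 36523)/(-47841 + U) = (40279 + 36523)/(-47841 + 4624) = 76802/(-43217) = 76802*(-1/43217) = -76802/43217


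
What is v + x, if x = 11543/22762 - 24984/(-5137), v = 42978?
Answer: 5025976499531/116928394 ≈ 42983.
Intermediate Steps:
x = 627982199/116928394 (x = 11543*(1/22762) - 24984*(-1/5137) = 11543/22762 + 24984/5137 = 627982199/116928394 ≈ 5.3707)
v + x = 42978 + 627982199/116928394 = 5025976499531/116928394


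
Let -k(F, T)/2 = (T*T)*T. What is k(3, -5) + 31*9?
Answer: 529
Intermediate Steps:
k(F, T) = -2*T**3 (k(F, T) = -2*T*T*T = -2*T**2*T = -2*T**3)
k(3, -5) + 31*9 = -2*(-5)**3 + 31*9 = -2*(-125) + 279 = 250 + 279 = 529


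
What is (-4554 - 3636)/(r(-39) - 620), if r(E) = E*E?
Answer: -8190/901 ≈ -9.0899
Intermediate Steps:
r(E) = E²
(-4554 - 3636)/(r(-39) - 620) = (-4554 - 3636)/((-39)² - 620) = -8190/(1521 - 620) = -8190/901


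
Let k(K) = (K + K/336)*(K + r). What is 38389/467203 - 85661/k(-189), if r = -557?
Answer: -276738788263/528550958727 ≈ -0.52358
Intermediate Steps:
k(K) = 337*K*(-557 + K)/336 (k(K) = (K + K/336)*(K - 557) = (K + K*(1/336))*(-557 + K) = (K + K/336)*(-557 + K) = (337*K/336)*(-557 + K) = 337*K*(-557 + K)/336)
38389/467203 - 85661/k(-189) = 38389/467203 - 85661*(-16/(3033*(-557 - 189))) = 38389*(1/467203) - 85661/((337/336)*(-189)*(-746)) = 38389/467203 - 85661/1131309/8 = 38389/467203 - 85661*8/1131309 = 38389/467203 - 685288/1131309 = -276738788263/528550958727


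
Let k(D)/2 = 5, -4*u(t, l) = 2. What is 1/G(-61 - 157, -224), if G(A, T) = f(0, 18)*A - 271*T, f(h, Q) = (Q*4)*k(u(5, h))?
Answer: -1/96256 ≈ -1.0389e-5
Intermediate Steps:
u(t, l) = -½ (u(t, l) = -¼*2 = -½)
k(D) = 10 (k(D) = 2*5 = 10)
f(h, Q) = 40*Q (f(h, Q) = (Q*4)*10 = (4*Q)*10 = 40*Q)
G(A, T) = -271*T + 720*A (G(A, T) = (40*18)*A - 271*T = 720*A - 271*T = -271*T + 720*A)
1/G(-61 - 157, -224) = 1/(-271*(-224) + 720*(-61 - 157)) = 1/(60704 + 720*(-218)) = 1/(60704 - 156960) = 1/(-96256) = -1/96256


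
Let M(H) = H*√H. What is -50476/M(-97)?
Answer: -50476*I*√97/9409 ≈ -52.836*I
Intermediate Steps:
M(H) = H^(3/2)
-50476/M(-97) = -50476*I*√97/9409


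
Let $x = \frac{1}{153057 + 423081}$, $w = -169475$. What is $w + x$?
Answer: $- \frac{97640987549}{576138} \approx -1.6948 \cdot 10^{5}$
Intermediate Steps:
$x = \frac{1}{576138} \approx 1.7357 \cdot 10^{-6}$
$w + x = -169475 + \frac{1}{576138} = - \frac{97640987549}{576138}$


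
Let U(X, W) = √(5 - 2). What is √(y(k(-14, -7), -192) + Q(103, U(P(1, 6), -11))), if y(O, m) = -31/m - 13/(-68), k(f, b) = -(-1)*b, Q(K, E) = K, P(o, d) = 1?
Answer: √17204493/408 ≈ 10.166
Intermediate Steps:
U(X, W) = √3
k(f, b) = b
y(O, m) = 13/68 - 31/m (y(O, m) = -31/m - 13*(-1/68) = -31/m + 13/68 = 13/68 - 31/m)
√(y(k(-14, -7), -192) + Q(103, U(P(1, 6), -11))) = √((13/68 - 31/(-192)) + 103) = √((13/68 - 31*(-1/192)) + 103) = √((13/68 + 31/192) + 103) = √(1151/3264 + 103) = √(337343/3264) = √17204493/408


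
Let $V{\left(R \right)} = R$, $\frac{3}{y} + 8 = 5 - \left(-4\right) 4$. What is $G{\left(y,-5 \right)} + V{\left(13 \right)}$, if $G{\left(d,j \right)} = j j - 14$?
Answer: $24$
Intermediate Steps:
$y = \frac{3}{13}$ ($y = \frac{3}{-8 - \left(-5 - 16\right)} = \frac{3}{-8 + \left(5 - -16\right)} = \frac{3}{-8 + \left(5 + 16\right)} = \frac{3}{-8 + 21} = \frac{3}{13} \approx 0.23077$)
$G{\left(d,j \right)} = -14 + j^{2}$ ($G{\left(d,j \right)} = j^{2} - 14 = -14 + j^{2}$)
$G{\left(y,-5 \right)} + V{\left(13 \right)} = \left(-14 + \left(-5\right)^{2}\right) + 13 = \left(-14 + 25\right) + 13 = 11 + 13 = 24$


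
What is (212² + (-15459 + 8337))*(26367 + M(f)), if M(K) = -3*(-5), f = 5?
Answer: 997820004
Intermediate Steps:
M(K) = 15
(212² + (-15459 + 8337))*(26367 + M(f)) = (212² + (-15459 + 8337))*(26367 + 15) = (44944 - 7122)*26382 = 37822*26382 = 997820004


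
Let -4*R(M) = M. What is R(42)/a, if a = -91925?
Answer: 21/183850 ≈ 0.00011422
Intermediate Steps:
R(M) = -M/4
R(42)/a = -¼*42/(-91925) = -21/2*(-1/91925) = 21/183850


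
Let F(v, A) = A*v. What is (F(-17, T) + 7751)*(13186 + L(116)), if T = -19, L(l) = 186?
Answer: 107965528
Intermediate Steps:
(F(-17, T) + 7751)*(13186 + L(116)) = (-19*(-17) + 7751)*(13186 + 186) = (323 + 7751)*13372 = 8074*13372 = 107965528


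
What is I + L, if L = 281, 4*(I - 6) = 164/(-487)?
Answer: 139728/487 ≈ 286.92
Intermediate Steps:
I = 2881/487 (I = 6 + (164/(-487))/4 = 6 + (164*(-1/487))/4 = 6 + (¼)*(-164/487) = 6 - 41/487 = 2881/487 ≈ 5.9158)
I + L = 2881/487 + 281 = 139728/487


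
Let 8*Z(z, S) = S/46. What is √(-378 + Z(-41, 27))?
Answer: 9*I*√39491/92 ≈ 19.44*I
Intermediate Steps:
Z(z, S) = S/368 (Z(z, S) = (S/46)/8 = S/368)
√(-378 + Z(-41, 27)) = √(-378 + (1/368)*27) = √(-378 + 27/368) = √(-139077/368) = 9*I*√39491/92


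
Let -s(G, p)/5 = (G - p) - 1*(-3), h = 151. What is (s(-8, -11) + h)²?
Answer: 14641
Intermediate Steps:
s(G, p) = -15 - 5*G + 5*p (s(G, p) = -5*((G - p) - 1*(-3)) = -5*((G - p) + 3) = -5*(3 + G - p) = -15 - 5*G + 5*p)
(s(-8, -11) + h)² = ((-15 - 5*(-8) + 5*(-11)) + 151)² = ((-15 + 40 - 55) + 151)² = (-30 + 151)² = 121² = 14641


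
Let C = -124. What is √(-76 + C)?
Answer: 10*I*√2 ≈ 14.142*I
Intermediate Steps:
√(-76 + C) = √(-76 - 124) = √(-200) = 10*I*√2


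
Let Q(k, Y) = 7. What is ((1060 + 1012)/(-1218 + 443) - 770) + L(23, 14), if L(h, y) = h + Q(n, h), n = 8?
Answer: -575572/775 ≈ -742.67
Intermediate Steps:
L(h, y) = 7 + h (L(h, y) = h + 7 = 7 + h)
((1060 + 1012)/(-1218 + 443) - 770) + L(23, 14) = ((1060 + 1012)/(-1218 + 443) - 770) + (7 + 23) = (2072/(-775) - 770) + 30 = (2072*(-1/775) - 770) + 30 = (-2072/775 - 770) + 30 = -598822/775 + 30 = -575572/775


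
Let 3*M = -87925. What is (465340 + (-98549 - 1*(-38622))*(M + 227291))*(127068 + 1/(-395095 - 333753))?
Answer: -206018919704161988843/136659 ≈ -1.5075e+15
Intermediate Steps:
M = -87925/3 (M = (⅓)*(-87925) = -87925/3 ≈ -29308.)
(465340 + (-98549 - 1*(-38622))*(M + 227291))*(127068 + 1/(-395095 - 333753)) = (465340 + (-98549 - 1*(-38622))*(-87925/3 + 227291))*(127068 + 1/(-395095 - 333753)) = (465340 + (-98549 + 38622)*(593948/3))*(127068 + 1/(-728848)) = (465340 - 59927*593948/3)*(127068 - 1/728848) = (465340 - 35593521796/3)*(92613257663/728848) = -35592125776/3*92613257663/728848 = -206018919704161988843/136659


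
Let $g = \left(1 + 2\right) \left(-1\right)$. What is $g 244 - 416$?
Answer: $-1148$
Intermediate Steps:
$g = -3$ ($g = 3 \left(-1\right) = -3$)
$g 244 - 416 = \left(-3\right) 244 - 416 = -732 - 416 = -1148$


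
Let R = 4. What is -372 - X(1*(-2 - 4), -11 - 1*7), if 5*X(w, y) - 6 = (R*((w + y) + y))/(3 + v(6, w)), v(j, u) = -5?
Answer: -390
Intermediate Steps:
X(w, y) = 6/5 - 4*y/5 - 2*w/5 (X(w, y) = 6/5 + ((4*((w + y) + y))/(3 - 5))/5 = 6/5 + ((4*(w + 2*y))/(-2))/5 = 6/5 + ((4*w + 8*y)*(-1/2))/5 = 6/5 + (-4*y - 2*w)/5 = 6/5 + (-4*y/5 - 2*w/5) = 6/5 - 4*y/5 - 2*w/5)
-372 - X(1*(-2 - 4), -11 - 1*7) = -372 - (6/5 - 4*(-11 - 1*7)/5 - 2*(-2 - 4)/5) = -372 - (6/5 - 4*(-11 - 7)/5 - 2*(-6)/5) = -372 - (6/5 - 4/5*(-18) - 2/5*(-6)) = -372 - (6/5 + 72/5 + 12/5) = -372 - 1*18 = -372 - 18 = -390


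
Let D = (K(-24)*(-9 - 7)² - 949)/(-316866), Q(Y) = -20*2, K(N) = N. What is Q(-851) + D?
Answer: -12667547/316866 ≈ -39.978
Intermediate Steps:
Q(Y) = -40
D = 7093/316866 (D = (-24*(-9 - 7)² - 949)/(-316866) = (-24*(-16)² - 949)*(-1/316866) = (-24*256 - 949)*(-1/316866) = (-6144 - 949)*(-1/316866) = -7093*(-1/316866) = 7093/316866 ≈ 0.022385)
Q(-851) + D = -40 + 7093/316866 = -12667547/316866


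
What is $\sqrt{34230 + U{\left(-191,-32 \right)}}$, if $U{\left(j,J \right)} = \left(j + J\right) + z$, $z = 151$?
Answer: $\sqrt{34158} \approx 184.82$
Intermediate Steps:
$U{\left(j,J \right)} = 151 + J + j$ ($U{\left(j,J \right)} = \left(j + J\right) + 151 = \left(J + j\right) + 151 = 151 + J + j$)
$\sqrt{34230 + U{\left(-191,-32 \right)}} = \sqrt{34230 - 72} = \sqrt{34158}$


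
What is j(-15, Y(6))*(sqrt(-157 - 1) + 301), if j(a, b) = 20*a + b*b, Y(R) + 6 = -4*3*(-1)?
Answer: -79464 - 264*I*sqrt(158) ≈ -79464.0 - 3318.4*I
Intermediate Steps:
Y(R) = 6 (Y(R) = -6 - 4*3*(-1) = -6 - 12*(-1) = -6 + 12 = 6)
j(a, b) = b**2 + 20*a (j(a, b) = 20*a + b**2 = b**2 + 20*a)
j(-15, Y(6))*(sqrt(-157 - 1) + 301) = (6**2 + 20*(-15))*(sqrt(-157 - 1) + 301) = (36 - 300)*(sqrt(-158) + 301) = -264*(I*sqrt(158) + 301) = -264*(301 + I*sqrt(158)) = -79464 - 264*I*sqrt(158)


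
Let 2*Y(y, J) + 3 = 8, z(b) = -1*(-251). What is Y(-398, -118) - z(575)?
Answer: -497/2 ≈ -248.50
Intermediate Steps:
z(b) = 251
Y(y, J) = 5/2 (Y(y, J) = -3/2 + (½)*8 = -3/2 + 4 = 5/2)
Y(-398, -118) - z(575) = 5/2 - 1*251 = 5/2 - 251 = -497/2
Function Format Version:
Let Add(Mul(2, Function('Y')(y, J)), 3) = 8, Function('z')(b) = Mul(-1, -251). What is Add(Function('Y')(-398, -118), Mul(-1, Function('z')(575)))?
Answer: Rational(-497, 2) ≈ -248.50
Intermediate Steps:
Function('z')(b) = 251
Function('Y')(y, J) = Rational(5, 2) (Function('Y')(y, J) = Add(Rational(-3, 2), Mul(Rational(1, 2), 8)) = Add(Rational(-3, 2), 4) = Rational(5, 2))
Add(Function('Y')(-398, -118), Mul(-1, Function('z')(575))) = Add(Rational(5, 2), Mul(-1, 251)) = Add(Rational(5, 2), -251) = Rational(-497, 2)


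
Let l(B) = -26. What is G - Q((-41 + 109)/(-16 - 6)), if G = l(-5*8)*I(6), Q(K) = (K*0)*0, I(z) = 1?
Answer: -26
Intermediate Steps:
Q(K) = 0 (Q(K) = 0*0 = 0)
G = -26 (G = -26*1 = -26)
G - Q((-41 + 109)/(-16 - 6)) = -26 - 1*0 = -26 + 0 = -26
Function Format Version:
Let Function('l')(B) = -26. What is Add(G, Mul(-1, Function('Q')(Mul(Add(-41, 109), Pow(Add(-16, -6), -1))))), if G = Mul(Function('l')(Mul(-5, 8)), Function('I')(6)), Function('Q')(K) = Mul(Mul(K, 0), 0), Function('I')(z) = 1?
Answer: -26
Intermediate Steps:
Function('Q')(K) = 0 (Function('Q')(K) = Mul(0, 0) = 0)
G = -26 (G = Mul(-26, 1) = -26)
Add(G, Mul(-1, Function('Q')(Mul(Add(-41, 109), Pow(Add(-16, -6), -1))))) = Add(-26, Mul(-1, 0)) = Add(-26, 0) = -26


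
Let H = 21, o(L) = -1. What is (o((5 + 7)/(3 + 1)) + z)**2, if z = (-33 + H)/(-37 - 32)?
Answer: 361/529 ≈ 0.68242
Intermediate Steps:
z = 4/23 (z = (-33 + 21)/(-37 - 32) = -12/(-69) = -12*(-1/69) = 4/23 ≈ 0.17391)
(o((5 + 7)/(3 + 1)) + z)**2 = (-1 + 4/23)**2 = (-19/23)**2 = 361/529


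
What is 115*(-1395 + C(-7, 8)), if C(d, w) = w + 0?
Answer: -159505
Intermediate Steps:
C(d, w) = w
115*(-1395 + C(-7, 8)) = 115*(-1395 + 8) = 115*(-1387) = -159505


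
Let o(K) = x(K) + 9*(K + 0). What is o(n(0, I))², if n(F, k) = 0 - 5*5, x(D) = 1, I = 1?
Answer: 50176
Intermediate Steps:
n(F, k) = -25 (n(F, k) = 0 - 25 = -25)
o(K) = 1 + 9*K (o(K) = 1 + 9*(K + 0) = 1 + 9*K)
o(n(0, I))² = (1 + 9*(-25))² = (1 - 225)² = (-224)² = 50176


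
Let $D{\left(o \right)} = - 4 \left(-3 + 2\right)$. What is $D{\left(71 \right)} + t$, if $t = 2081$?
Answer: $2085$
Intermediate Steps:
$D{\left(o \right)} = 4$ ($D{\left(o \right)} = \left(-4\right) \left(-1\right) = 4$)
$D{\left(71 \right)} + t = 4 + 2081 = 2085$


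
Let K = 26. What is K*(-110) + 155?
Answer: -2705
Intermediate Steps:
K*(-110) + 155 = 26*(-110) + 155 = -2860 + 155 = -2705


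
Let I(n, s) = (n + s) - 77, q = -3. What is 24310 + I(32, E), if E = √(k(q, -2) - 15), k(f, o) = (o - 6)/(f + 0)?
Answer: 24265 + I*√111/3 ≈ 24265.0 + 3.5119*I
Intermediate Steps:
k(f, o) = (-6 + o)/f
E = I*√111/3 (E = √((-6 - 2)/(-3) - 15) = √(-⅓*(-8) - 15) = √(8/3 - 15) = √(-37/3) = I*√111/3 ≈ 3.5119*I)
I(n, s) = -77 + n + s
24310 + I(32, E) = 24310 + (-77 + 32 + I*√111/3) = 24310 + (-45 + I*√111/3) = 24265 + I*√111/3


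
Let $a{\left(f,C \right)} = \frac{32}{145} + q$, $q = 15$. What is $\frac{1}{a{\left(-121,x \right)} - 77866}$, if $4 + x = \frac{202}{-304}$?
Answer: $- \frac{145}{11288363} \approx -1.2845 \cdot 10^{-5}$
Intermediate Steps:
$x = - \frac{709}{152}$ ($x = -4 + \frac{202}{-304} = -4 + 202 \left(- \frac{1}{304}\right) = -4 - \frac{101}{152} = - \frac{709}{152} \approx -4.6645$)
$a{\left(f,C \right)} = \frac{2207}{145}$ ($a{\left(f,C \right)} = \frac{32}{145} + 15 = \frac{2207}{145}$)
$\frac{1}{a{\left(-121,x \right)} - 77866} = \frac{1}{\frac{2207}{145} - 77866} = \frac{1}{- \frac{11288363}{145}} = - \frac{145}{11288363}$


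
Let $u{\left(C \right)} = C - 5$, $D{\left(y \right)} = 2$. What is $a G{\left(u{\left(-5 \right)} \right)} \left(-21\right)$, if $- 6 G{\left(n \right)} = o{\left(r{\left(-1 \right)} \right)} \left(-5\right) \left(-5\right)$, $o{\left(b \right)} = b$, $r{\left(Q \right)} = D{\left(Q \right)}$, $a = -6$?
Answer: $-1050$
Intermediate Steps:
$r{\left(Q \right)} = 2$
$u{\left(C \right)} = -5 + C$ ($u{\left(C \right)} = C - 5 = -5 + C$)
$G{\left(n \right)} = - \frac{25}{3}$ ($G{\left(n \right)} = - \frac{2 \left(-5\right) \left(-5\right)}{6} = - \frac{\left(-10\right) \left(-5\right)}{6} = \left(- \frac{1}{6}\right) 50 = - \frac{25}{3}$)
$a G{\left(u{\left(-5 \right)} \right)} \left(-21\right) = \left(-6\right) \left(- \frac{25}{3}\right) \left(-21\right) = 50 \left(-21\right) = -1050$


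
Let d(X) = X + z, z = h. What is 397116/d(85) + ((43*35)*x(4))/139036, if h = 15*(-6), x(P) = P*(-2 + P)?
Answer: -13803339994/173795 ≈ -79423.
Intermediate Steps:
h = -90
z = -90
d(X) = -90 + X (d(X) = X - 90 = -90 + X)
397116/d(85) + ((43*35)*x(4))/139036 = 397116/(-90 + 85) + ((43*35)*(4*(-2 + 4)))/139036 = 397116/(-5) + (1505*(4*2))*(1/139036) = 397116*(-⅕) + (1505*8)*(1/139036) = -397116/5 + 12040*(1/139036) = -397116/5 + 3010/34759 = -13803339994/173795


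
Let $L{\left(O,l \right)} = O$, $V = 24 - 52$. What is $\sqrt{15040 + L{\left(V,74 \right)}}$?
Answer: $6 \sqrt{417} \approx 122.52$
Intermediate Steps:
$V = -28$
$\sqrt{15040 + L{\left(V,74 \right)}} = \sqrt{15040 - 28} = \sqrt{15012} = 6 \sqrt{417}$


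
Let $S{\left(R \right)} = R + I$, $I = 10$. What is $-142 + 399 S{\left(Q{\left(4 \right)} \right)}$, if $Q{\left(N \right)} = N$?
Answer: $5444$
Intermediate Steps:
$S{\left(R \right)} = 10 + R$ ($S{\left(R \right)} = R + 10 = 10 + R$)
$-142 + 399 S{\left(Q{\left(4 \right)} \right)} = -142 + 399 \left(10 + 4\right) = -142 + 399 \cdot 14 = -142 + 5586 = 5444$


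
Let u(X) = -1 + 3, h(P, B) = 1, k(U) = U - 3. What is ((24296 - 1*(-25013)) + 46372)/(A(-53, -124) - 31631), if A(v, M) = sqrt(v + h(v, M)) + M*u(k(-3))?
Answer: -3050214599/1016270693 - 191362*I*sqrt(13)/1016270693 ≈ -3.0014 - 0.00067892*I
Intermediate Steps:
k(U) = -3 + U
u(X) = 2
A(v, M) = sqrt(1 + v) + 2*M (A(v, M) = sqrt(v + 1) + M*2 = sqrt(1 + v) + 2*M)
((24296 - 1*(-25013)) + 46372)/(A(-53, -124) - 31631) = ((24296 - 1*(-25013)) + 46372)/((sqrt(1 - 53) + 2*(-124)) - 31631) = ((24296 + 25013) + 46372)/((sqrt(-52) - 248) - 31631) = (49309 + 46372)/((2*I*sqrt(13) - 248) - 31631) = 95681/((-248 + 2*I*sqrt(13)) - 31631) = 95681/(-31879 + 2*I*sqrt(13))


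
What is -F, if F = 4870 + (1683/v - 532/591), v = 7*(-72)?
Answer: -161037211/33096 ≈ -4865.8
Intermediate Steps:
v = -504
F = 161037211/33096 (F = 4870 + (1683/(-504) - 532/591) = 4870 + (1683*(-1/504) - 532*1/591) = 4870 + (-187/56 - 532/591) = 4870 - 140309/33096 = 161037211/33096 ≈ 4865.8)
-F = -1*161037211/33096 = -161037211/33096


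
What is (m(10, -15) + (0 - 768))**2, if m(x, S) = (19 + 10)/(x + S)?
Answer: 14969161/25 ≈ 5.9877e+5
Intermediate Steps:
m(x, S) = 29/(S + x)
(m(10, -15) + (0 - 768))**2 = (29/(-15 + 10) + (0 - 768))**2 = (29/(-5) - 768)**2 = (29*(-1/5) - 768)**2 = (-29/5 - 768)**2 = (-3869/5)**2 = 14969161/25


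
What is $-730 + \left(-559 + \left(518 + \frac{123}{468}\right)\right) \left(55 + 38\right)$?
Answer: $- \frac{234965}{52} \approx -4518.6$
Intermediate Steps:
$-730 + \left(-559 + \left(518 + \frac{123}{468}\right)\right) \left(55 + 38\right) = -730 + \left(-559 + \left(518 + 123 \cdot \frac{1}{468}\right)\right) 93 = -730 + \left(-559 + \left(518 + \frac{41}{156}\right)\right) 93 = -730 + \left(-559 + \frac{80849}{156}\right) 93 = -730 - \frac{197005}{52} = - \frac{234965}{52}$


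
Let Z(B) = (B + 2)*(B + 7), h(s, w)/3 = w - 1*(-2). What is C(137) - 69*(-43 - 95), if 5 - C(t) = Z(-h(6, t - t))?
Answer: 9531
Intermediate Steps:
h(s, w) = 6 + 3*w (h(s, w) = 3*(w - 1*(-2)) = 3*(w + 2) = 3*(2 + w) = 6 + 3*w)
Z(B) = (2 + B)*(7 + B)
C(t) = 9 (C(t) = 5 - (14 + (-(6 + 3*(t - t)))**2 + 9*(-(6 + 3*(t - t)))) = 5 - (14 + (-(6 + 3*0))**2 + 9*(-(6 + 3*0))) = 5 - (14 + (-(6 + 0))**2 + 9*(-(6 + 0))) = 5 - (14 + (-1*6)**2 + 9*(-1*6)) = 5 - (14 + (-6)**2 + 9*(-6)) = 5 - (14 + 36 - 54) = 5 - 1*(-4) = 5 + 4 = 9)
C(137) - 69*(-43 - 95) = 9 - 69*(-43 - 95) = 9 - 69*(-138) = 9 - 1*(-9522) = 9 + 9522 = 9531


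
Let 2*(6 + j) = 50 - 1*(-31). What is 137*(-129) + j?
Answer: -35277/2 ≈ -17639.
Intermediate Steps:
j = 69/2 (j = -6 + (50 - 1*(-31))/2 = -6 + (50 + 31)/2 = -6 + (1/2)*81 = -6 + 81/2 = 69/2 ≈ 34.500)
137*(-129) + j = 137*(-129) + 69/2 = -17673 + 69/2 = -35277/2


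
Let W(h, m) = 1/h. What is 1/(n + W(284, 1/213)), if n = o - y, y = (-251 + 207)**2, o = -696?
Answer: -284/747487 ≈ -0.00037994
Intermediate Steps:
y = 1936 (y = (-44)**2 = 1936)
n = -2632 (n = -696 - 1*1936 = -696 - 1936 = -2632)
1/(n + W(284, 1/213)) = 1/(-2632 + 1/284) = 1/(-747487/284) = -284/747487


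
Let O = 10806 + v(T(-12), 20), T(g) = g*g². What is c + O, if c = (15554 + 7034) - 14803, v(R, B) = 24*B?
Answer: 19071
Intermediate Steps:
T(g) = g³
O = 11286 (O = 10806 + 24*20 = 10806 + 480 = 11286)
c = 7785 (c = 22588 - 14803 = 7785)
c + O = 7785 + 11286 = 19071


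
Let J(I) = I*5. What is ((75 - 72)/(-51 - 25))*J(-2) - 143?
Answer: -5419/38 ≈ -142.61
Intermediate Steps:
J(I) = 5*I
((75 - 72)/(-51 - 25))*J(-2) - 143 = ((75 - 72)/(-51 - 25))*(5*(-2)) - 143 = (3/(-76))*(-10) - 143 = (3*(-1/76))*(-10) - 143 = -3/76*(-10) - 143 = 15/38 - 143 = -5419/38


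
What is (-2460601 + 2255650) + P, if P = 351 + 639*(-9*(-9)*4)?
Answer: 2436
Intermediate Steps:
P = 207387 (P = 351 + 639*(81*4) = 351 + 639*324 = 351 + 207036 = 207387)
(-2460601 + 2255650) + P = (-2460601 + 2255650) + 207387 = -204951 + 207387 = 2436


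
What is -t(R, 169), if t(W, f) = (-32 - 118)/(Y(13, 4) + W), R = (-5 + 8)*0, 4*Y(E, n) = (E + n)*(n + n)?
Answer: 75/17 ≈ 4.4118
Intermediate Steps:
Y(E, n) = n*(E + n)/2 (Y(E, n) = ((E + n)*(n + n))/4 = ((E + n)*(2*n))/4 = (2*n*(E + n))/4 = n*(E + n)/2)
R = 0 (R = 3*0 = 0)
t(W, f) = -150/(34 + W) (t(W, f) = (-32 - 118)/((½)*4*(13 + 4) + W) = -150/((½)*4*17 + W) = -150/(34 + W))
-t(R, 169) = -(-150)/(34 + 0) = -(-150)/34 = -1*(-75/17) = 75/17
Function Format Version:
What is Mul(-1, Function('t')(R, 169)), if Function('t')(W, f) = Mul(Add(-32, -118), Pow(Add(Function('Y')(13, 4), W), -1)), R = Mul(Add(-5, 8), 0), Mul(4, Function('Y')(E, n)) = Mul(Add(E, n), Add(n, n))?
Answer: Rational(75, 17) ≈ 4.4118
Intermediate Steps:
Function('Y')(E, n) = Mul(Rational(1, 2), n, Add(E, n)) (Function('Y')(E, n) = Mul(Rational(1, 4), Mul(Add(E, n), Add(n, n))) = Mul(Rational(1, 4), Mul(Add(E, n), Mul(2, n))) = Mul(Rational(1, 4), Mul(2, n, Add(E, n))) = Mul(Rational(1, 2), n, Add(E, n)))
R = 0 (R = Mul(3, 0) = 0)
Function('t')(W, f) = Mul(-150, Pow(Add(34, W), -1)) (Function('t')(W, f) = Mul(Add(-32, -118), Pow(Add(Mul(Rational(1, 2), 4, Add(13, 4)), W), -1)) = Mul(-150, Pow(Add(Mul(Rational(1, 2), 4, 17), W), -1)) = Mul(-150, Pow(Add(34, W), -1)))
Mul(-1, Function('t')(R, 169)) = Mul(-1, Mul(-150, Pow(Add(34, 0), -1))) = Mul(-1, Mul(-150, Pow(34, -1))) = Mul(-1, Mul(-150, Rational(1, 34))) = Mul(-1, Rational(-75, 17)) = Rational(75, 17)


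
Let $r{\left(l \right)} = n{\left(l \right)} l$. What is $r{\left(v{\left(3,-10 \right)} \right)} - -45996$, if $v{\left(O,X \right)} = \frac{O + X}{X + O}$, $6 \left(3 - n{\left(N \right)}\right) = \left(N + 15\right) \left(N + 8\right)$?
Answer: $45975$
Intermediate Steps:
$n{\left(N \right)} = 3 - \frac{\left(8 + N\right) \left(15 + N\right)}{6}$ ($n{\left(N \right)} = 3 - \frac{\left(N + 15\right) \left(N + 8\right)}{6} = 3 - \frac{\left(15 + N\right) \left(8 + N\right)}{6} = 3 - \frac{\left(8 + N\right) \left(15 + N\right)}{6}$)
$v{\left(O,X \right)} = 1$ ($v{\left(O,X \right)} = \frac{O + X}{O + X} = 1$)
$r{\left(l \right)} = l \left(-17 - \frac{23 l}{6} - \frac{l^{2}}{6}\right)$ ($r{\left(l \right)} = \left(-17 - \frac{23 l}{6} - \frac{l^{2}}{6}\right) l = l \left(-17 - \frac{23 l}{6} - \frac{l^{2}}{6}\right)$)
$r{\left(v{\left(3,-10 \right)} \right)} - -45996 = \left(- \frac{1}{6}\right) 1 \left(102 + 1^{2} + 23 \cdot 1\right) - -45996 = \left(- \frac{1}{6}\right) 1 \left(102 + 1 + 23\right) + 45996 = \left(- \frac{1}{6}\right) 1 \cdot 126 + 45996 = -21 + 45996 = 45975$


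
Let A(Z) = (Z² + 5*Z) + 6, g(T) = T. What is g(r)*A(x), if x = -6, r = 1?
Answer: 12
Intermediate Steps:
A(Z) = 6 + Z² + 5*Z
g(r)*A(x) = 1*(6 + (-6)² + 5*(-6)) = 1*(6 + 36 - 30) = 1*12 = 12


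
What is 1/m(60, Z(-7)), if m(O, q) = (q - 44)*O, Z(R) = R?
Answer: -1/3060 ≈ -0.00032680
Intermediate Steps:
m(O, q) = O*(-44 + q) (m(O, q) = (-44 + q)*O = O*(-44 + q))
1/m(60, Z(-7)) = 1/(60*(-44 - 7)) = 1/(60*(-51)) = 1/(-3060) = -1/3060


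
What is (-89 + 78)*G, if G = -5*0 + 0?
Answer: 0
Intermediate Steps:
G = 0 (G = 0 + 0 = 0)
(-89 + 78)*G = (-89 + 78)*0 = -11*0 = 0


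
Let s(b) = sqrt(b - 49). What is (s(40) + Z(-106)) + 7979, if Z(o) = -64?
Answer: 7915 + 3*I ≈ 7915.0 + 3.0*I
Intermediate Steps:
s(b) = sqrt(-49 + b)
(s(40) + Z(-106)) + 7979 = (sqrt(-49 + 40) - 64) + 7979 = (sqrt(-9) - 64) + 7979 = (3*I - 64) + 7979 = (-64 + 3*I) + 7979 = 7915 + 3*I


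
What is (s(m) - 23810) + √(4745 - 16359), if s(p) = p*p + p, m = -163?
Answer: 2596 + I*√11614 ≈ 2596.0 + 107.77*I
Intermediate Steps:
s(p) = p + p² (s(p) = p² + p = p + p²)
(s(m) - 23810) + √(4745 - 16359) = (-163*(1 - 163) - 23810) + √(4745 - 16359) = (-163*(-162) - 23810) + √(-11614) = (26406 - 23810) + I*√11614 = 2596 + I*√11614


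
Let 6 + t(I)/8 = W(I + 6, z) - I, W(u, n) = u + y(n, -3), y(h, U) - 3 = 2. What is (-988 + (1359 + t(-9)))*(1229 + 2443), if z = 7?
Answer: 1509192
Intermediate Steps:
y(h, U) = 5 (y(h, U) = 3 + 2 = 5)
W(u, n) = 5 + u (W(u, n) = u + 5 = 5 + u)
t(I) = 40 (t(I) = -48 + 8*((5 + (I + 6)) - I) = -48 + 8*((5 + (6 + I)) - I) = -48 + 8*((11 + I) - I) = -48 + 8*11 = -48 + 88 = 40)
(-988 + (1359 + t(-9)))*(1229 + 2443) = (-988 + (1359 + 40))*(1229 + 2443) = (-988 + 1399)*3672 = 411*3672 = 1509192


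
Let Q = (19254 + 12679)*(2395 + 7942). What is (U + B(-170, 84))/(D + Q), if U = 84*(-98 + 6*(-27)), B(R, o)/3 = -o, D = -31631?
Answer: -3682/55009965 ≈ -6.6933e-5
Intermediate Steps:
B(R, o) = -3*o (B(R, o) = 3*(-o) = -3*o)
U = -21840 (U = 84*(-98 - 162) = 84*(-260) = -21840)
Q = 330091421 (Q = 31933*10337 = 330091421)
(U + B(-170, 84))/(D + Q) = (-21840 - 3*84)/(-31631 + 330091421) = (-21840 - 252)/330059790 = -22092*1/330059790 = -3682/55009965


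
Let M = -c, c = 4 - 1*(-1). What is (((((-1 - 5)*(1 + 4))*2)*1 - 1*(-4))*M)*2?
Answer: 560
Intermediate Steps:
c = 5 (c = 4 + 1 = 5)
M = -5 (M = -1*5 = -5)
(((((-1 - 5)*(1 + 4))*2)*1 - 1*(-4))*M)*2 = (((((-1 - 5)*(1 + 4))*2)*1 - 1*(-4))*(-5))*2 = (((-6*5*2)*1 + 4)*(-5))*2 = ((-30*2*1 + 4)*(-5))*2 = ((-60*1 + 4)*(-5))*2 = ((-60 + 4)*(-5))*2 = -56*(-5)*2 = 280*2 = 560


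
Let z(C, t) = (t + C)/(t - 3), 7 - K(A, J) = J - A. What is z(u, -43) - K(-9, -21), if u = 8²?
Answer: -895/46 ≈ -19.457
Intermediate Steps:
K(A, J) = 7 + A - J (K(A, J) = 7 - (J - A) = 7 + (A - J) = 7 + A - J)
u = 64
z(C, t) = (C + t)/(-3 + t)
z(u, -43) - K(-9, -21) = (64 - 43)/(-3 - 43) - (7 - 9 - 1*(-21)) = 21/(-46) - (7 - 9 + 21) = -1/46*21 - 1*19 = -21/46 - 19 = -895/46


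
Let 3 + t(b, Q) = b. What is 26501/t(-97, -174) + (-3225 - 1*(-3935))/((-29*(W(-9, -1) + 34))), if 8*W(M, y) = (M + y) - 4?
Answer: -99424241/374100 ≈ -265.77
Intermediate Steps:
t(b, Q) = -3 + b
W(M, y) = -½ + M/8 + y/8 (W(M, y) = ((M + y) - 4)/8 = (-4 + M + y)/8 = -½ + M/8 + y/8)
26501/t(-97, -174) + (-3225 - 1*(-3935))/((-29*(W(-9, -1) + 34))) = 26501/(-3 - 97) + (-3225 - 1*(-3935))/((-29*((-½ + (⅛)*(-9) + (⅛)*(-1)) + 34))) = 26501/(-100) + (-3225 + 3935)/((-29*((-½ - 9/8 - ⅛) + 34))) = 26501*(-1/100) + 710/((-29*(-7/4 + 34))) = -26501/100 + 710/((-29*129/4)) = -26501/100 + 710/(-3741/4) = -26501/100 + 710*(-4/3741) = -26501/100 - 2840/3741 = -99424241/374100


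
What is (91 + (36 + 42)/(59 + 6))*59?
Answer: 27199/5 ≈ 5439.8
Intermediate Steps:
(91 + (36 + 42)/(59 + 6))*59 = (91 + 78/65)*59 = (91 + 78*(1/65))*59 = (91 + 6/5)*59 = (461/5)*59 = 27199/5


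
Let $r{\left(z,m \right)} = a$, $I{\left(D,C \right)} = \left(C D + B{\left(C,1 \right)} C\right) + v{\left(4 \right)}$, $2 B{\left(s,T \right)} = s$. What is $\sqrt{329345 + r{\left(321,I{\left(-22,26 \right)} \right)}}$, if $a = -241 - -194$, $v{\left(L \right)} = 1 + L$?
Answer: $\sqrt{329298} \approx 573.84$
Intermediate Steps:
$B{\left(s,T \right)} = \frac{s}{2}$
$I{\left(D,C \right)} = 5 + \frac{C^{2}}{2} + C D$ ($I{\left(D,C \right)} = \left(C D + \frac{C}{2} C\right) + \left(1 + 4\right) = \left(C D + \frac{C^{2}}{2}\right) + 5 = \left(\frac{C^{2}}{2} + C D\right) + 5 = 5 + \frac{C^{2}}{2} + C D$)
$a = -47$ ($a = -241 + 194 = -47$)
$r{\left(z,m \right)} = -47$
$\sqrt{329345 + r{\left(321,I{\left(-22,26 \right)} \right)}} = \sqrt{329345 - 47} = \sqrt{329298}$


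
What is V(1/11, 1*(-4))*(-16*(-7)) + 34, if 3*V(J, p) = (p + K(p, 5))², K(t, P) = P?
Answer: 214/3 ≈ 71.333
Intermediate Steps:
V(J, p) = (5 + p)²/3 (V(J, p) = (p + 5)²/3 = (5 + p)²/3)
V(1/11, 1*(-4))*(-16*(-7)) + 34 = ((5 + 1*(-4))²/3)*(-16*(-7)) + 34 = ((5 - 4)²/3)*112 + 34 = ((⅓)*1²)*112 + 34 = ((⅓)*1)*112 + 34 = (⅓)*112 + 34 = 112/3 + 34 = 214/3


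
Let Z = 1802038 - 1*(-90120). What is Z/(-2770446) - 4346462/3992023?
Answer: -1399655465549/789977439447 ≈ -1.7718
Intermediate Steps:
Z = 1892158 (Z = 1802038 + 90120 = 1892158)
Z/(-2770446) - 4346462/3992023 = 1892158/(-2770446) - 4346462/3992023 = 1892158*(-1/2770446) - 4346462*1/3992023 = -946079/1385223 - 4346462/3992023 = -1399655465549/789977439447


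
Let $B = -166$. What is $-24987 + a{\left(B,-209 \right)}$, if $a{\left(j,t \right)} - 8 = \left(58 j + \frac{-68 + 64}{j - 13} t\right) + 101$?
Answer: $- \frac{6177410}{179} \approx -34511.0$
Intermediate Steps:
$a{\left(j,t \right)} = 109 + 58 j - \frac{4 t}{-13 + j}$ ($a{\left(j,t \right)} = 8 + \left(\left(58 j + \frac{-68 + 64}{j - 13} t\right) + 101\right) = 8 + \left(\left(58 j + - \frac{4}{-13 + j} t\right) + 101\right) = 8 + \left(\left(58 j - \frac{4 t}{-13 + j}\right) + 101\right) = 8 + \left(101 + 58 j - \frac{4 t}{-13 + j}\right) = 109 + 58 j - \frac{4 t}{-13 + j}$)
$-24987 + a{\left(B,-209 \right)} = -24987 + \frac{-1417 - -107070 - -836 + 58 \left(-166\right)^{2}}{-13 - 166} = -24987 + \frac{-1417 + 107070 + 836 + 58 \cdot 27556}{-179} = -24987 - \frac{-1417 + 107070 + 836 + 1598248}{179} = -24987 - \frac{1704737}{179} = - \frac{6177410}{179}$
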